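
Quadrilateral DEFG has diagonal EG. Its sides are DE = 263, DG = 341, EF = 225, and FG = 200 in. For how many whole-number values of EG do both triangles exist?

From triangle DEG: 78 < EG < 604.
From triangle FEG: 25 < EG < 425.
Intersection: 78 < EG < 425, so integers 79 through 424: 346 values.

346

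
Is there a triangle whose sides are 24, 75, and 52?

The longest side is 75, and the other two sum to 76.
Since 76 > 75, the triangle inequality holds.

Yes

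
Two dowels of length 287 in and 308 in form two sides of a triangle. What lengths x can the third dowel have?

By the triangle inequality, x must be less than 287 + 308 = 595 and greater than |287 − 308| = 21.

21 < x < 595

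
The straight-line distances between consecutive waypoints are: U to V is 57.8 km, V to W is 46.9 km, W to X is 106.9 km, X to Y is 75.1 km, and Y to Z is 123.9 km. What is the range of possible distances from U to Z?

The maximum is all hops collinear in one direction: 57.8 + 46.9 + 106.9 + 75.1 + 123.9 = 410.6.
The longest hop is 123.9; the others sum to 286.7. Since 123.9 ≤ 286.7, the path can fold back on itself completely, so the minimum distance is 0.

0 ≤ UZ ≤ 410.6 km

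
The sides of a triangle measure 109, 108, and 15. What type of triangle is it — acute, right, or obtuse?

acute

Compare the square of the longest side to the sum of squares of the other two: 15² + 108² = 11889 > 11881 = 109².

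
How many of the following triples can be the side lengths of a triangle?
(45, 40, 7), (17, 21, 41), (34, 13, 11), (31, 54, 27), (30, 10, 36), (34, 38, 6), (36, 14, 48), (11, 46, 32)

(7,40,45): 7+40 > 45 → valid
(17,21,41): 17+21 ≤ 41 → not valid
(11,13,34): 11+13 ≤ 34 → not valid
(27,31,54): 27+31 > 54 → valid
(10,30,36): 10+30 > 36 → valid
(6,34,38): 6+34 > 38 → valid
(14,36,48): 14+36 > 48 → valid
(11,32,46): 11+32 ≤ 46 → not valid
5 of the 8 triples form a triangle.

5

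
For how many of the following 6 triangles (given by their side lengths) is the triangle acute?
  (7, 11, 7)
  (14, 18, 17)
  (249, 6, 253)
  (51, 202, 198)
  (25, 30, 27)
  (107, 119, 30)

3

(7,11,7): 7²+7² = 98 < 121 = 11² → obtuse
(14,18,17): 14²+17² = 485 > 324 = 18² → acute
(249,6,253): 6²+249² = 62037 < 64009 = 253² → obtuse
(51,202,198): 51²+198² = 41805 > 40804 = 202² → acute
(25,30,27): 25²+27² = 1354 > 900 = 30² → acute
(107,119,30): 30²+107² = 12349 < 14161 = 119² → obtuse
3 of the 6 are acute.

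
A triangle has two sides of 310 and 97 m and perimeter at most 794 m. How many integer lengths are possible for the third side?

Triangle inequality: 213 < x < 407. Perimeter ≤ 794 gives x ≤ 794 − 310 − 97 = 387.
So 213 < x ≤ 387; integers 214 through 387: 174 values.

174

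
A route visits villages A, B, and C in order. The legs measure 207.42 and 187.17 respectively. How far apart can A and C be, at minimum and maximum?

20.25 ≤ AC ≤ 394.59

By the triangle inequality, |207.42 − 187.17| ≤ AC ≤ 207.42 + 187.17.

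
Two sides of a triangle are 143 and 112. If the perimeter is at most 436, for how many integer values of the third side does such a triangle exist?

150

Triangle inequality: 31 < x < 255. Perimeter ≤ 436 gives x ≤ 436 − 143 − 112 = 181.
So 31 < x ≤ 181; integers 32 through 181: 150 values.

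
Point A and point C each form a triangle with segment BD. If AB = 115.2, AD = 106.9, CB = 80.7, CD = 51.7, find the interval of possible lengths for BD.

29.0 < BD < 132.4

From triangle ABD: |115.2 − 106.9| < BD < 115.2 + 106.9, i.e. 8.3 < BD < 222.1.
From triangle CBD: 29.0 < BD < 132.4.
Both must hold, so BD lies in the intersection.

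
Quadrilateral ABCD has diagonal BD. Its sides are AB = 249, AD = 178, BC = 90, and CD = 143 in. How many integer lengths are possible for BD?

From triangle ABD: 71 < BD < 427.
From triangle CBD: 53 < BD < 233.
Intersection: 71 < BD < 233, so integers 72 through 232: 161 values.

161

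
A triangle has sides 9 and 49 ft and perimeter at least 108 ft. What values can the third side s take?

Triangle inequality alone gives 40 < s < 58.
The perimeter condition gives s ≥ 108 − 9 − 49 = 50.
Intersecting the two: 50 ≤ s < 58.

50 ≤ s < 58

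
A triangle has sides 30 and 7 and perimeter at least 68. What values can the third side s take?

Triangle inequality alone gives 23 < s < 37.
The perimeter condition gives s ≥ 68 − 30 − 7 = 31.
Intersecting the two: 31 ≤ s < 37.

31 ≤ s < 37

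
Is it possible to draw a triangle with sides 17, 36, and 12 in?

The longest side is 36, but the other two sum to only 29.
29 < 36, so the triangle inequality fails.

No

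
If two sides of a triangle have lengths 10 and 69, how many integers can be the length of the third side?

19

The third side lies in the open interval (59, 79).
Integers from 60 to 78 inclusive: 78 − 60 + 1 = 19.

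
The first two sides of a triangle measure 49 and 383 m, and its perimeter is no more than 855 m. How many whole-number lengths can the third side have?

89

Triangle inequality: 334 < x < 432. Perimeter ≤ 855 gives x ≤ 855 − 49 − 383 = 423.
So 334 < x ≤ 423; integers 335 through 423: 89 values.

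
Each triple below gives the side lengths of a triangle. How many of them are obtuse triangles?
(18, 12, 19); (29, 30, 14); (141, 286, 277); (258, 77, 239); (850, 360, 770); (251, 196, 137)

2

(18,12,19): 12²+18² = 468 > 361 = 19² → acute
(29,30,14): 14²+29² = 1037 > 900 = 30² → acute
(141,286,277): 141²+277² = 96610 > 81796 = 286² → acute
(258,77,239): 77²+239² = 63050 < 66564 = 258² → obtuse
(850,360,770): 360²+770² = 722500 = 850² → right
(251,196,137): 137²+196² = 57185 < 63001 = 251² → obtuse
2 of the 6 are obtuse.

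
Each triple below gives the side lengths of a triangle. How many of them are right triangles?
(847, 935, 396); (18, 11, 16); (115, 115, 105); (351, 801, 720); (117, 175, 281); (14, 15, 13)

(847,935,396): 396²+847² = 874225 = 935² → right
(18,11,16): 11²+16² = 377 > 324 = 18² → acute
(115,115,105): 105²+115² = 24250 > 13225 = 115² → acute
(351,801,720): 351²+720² = 641601 = 801² → right
(117,175,281): 117²+175² = 44314 < 78961 = 281² → obtuse
(14,15,13): 13²+14² = 365 > 225 = 15² → acute
2 of the 6 are right.

2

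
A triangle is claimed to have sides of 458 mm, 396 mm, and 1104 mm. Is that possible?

No

The longest side is 1104, but the other two sum to only 854.
854 < 1104, so the triangle inequality fails.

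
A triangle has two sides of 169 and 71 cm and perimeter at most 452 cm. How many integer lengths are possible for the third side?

Triangle inequality: 98 < x < 240. Perimeter ≤ 452 gives x ≤ 452 − 169 − 71 = 212.
So 98 < x ≤ 212; integers 99 through 212: 114 values.

114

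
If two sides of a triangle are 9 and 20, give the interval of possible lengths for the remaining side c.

By the triangle inequality, c must be less than 9 + 20 = 29 and greater than |9 − 20| = 11.

11 < c < 29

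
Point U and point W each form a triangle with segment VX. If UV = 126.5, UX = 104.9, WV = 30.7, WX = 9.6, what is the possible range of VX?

From triangle UVX: |126.5 − 104.9| < VX < 126.5 + 104.9, i.e. 21.6 < VX < 231.4.
From triangle WVX: 21.1 < VX < 40.3.
Both must hold, so VX lies in the intersection.

21.6 < VX < 40.3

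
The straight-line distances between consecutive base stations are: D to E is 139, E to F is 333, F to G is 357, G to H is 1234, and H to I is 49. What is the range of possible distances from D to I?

The maximum is all hops collinear in one direction: 139 + 333 + 357 + 1234 + 49 = 2112.
The longest hop is 1234; the others sum to 878. Folding the others back against it leaves at least 1234 − 878 = 356.

356 ≤ DI ≤ 2112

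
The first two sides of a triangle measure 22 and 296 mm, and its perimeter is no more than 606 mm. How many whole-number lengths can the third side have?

14

Triangle inequality: 274 < x < 318. Perimeter ≤ 606 gives x ≤ 606 − 22 − 296 = 288.
So 274 < x ≤ 288; integers 275 through 288: 14 values.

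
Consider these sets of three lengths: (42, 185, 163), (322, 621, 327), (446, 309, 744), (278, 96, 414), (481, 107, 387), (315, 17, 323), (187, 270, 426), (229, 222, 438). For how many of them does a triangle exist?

7

(42,163,185): 42+163 > 185 → valid
(322,327,621): 322+327 > 621 → valid
(309,446,744): 309+446 > 744 → valid
(96,278,414): 96+278 ≤ 414 → not valid
(107,387,481): 107+387 > 481 → valid
(17,315,323): 17+315 > 323 → valid
(187,270,426): 187+270 > 426 → valid
(222,229,438): 222+229 > 438 → valid
7 of the 8 triples form a triangle.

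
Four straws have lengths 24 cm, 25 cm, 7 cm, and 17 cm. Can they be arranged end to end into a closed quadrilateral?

A quadrilateral exists iff every side is shorter than the sum of the others — equivalently, the longest side is less than the sum of the rest.
Longest side 25 < 48 (sum of the remaining 3), so yes.

Yes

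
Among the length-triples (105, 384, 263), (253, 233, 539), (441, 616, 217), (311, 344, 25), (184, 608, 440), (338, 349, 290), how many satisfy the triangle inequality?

(105,263,384): 105+263 ≤ 384 → not valid
(233,253,539): 233+253 ≤ 539 → not valid
(217,441,616): 217+441 > 616 → valid
(25,311,344): 25+311 ≤ 344 → not valid
(184,440,608): 184+440 > 608 → valid
(290,338,349): 290+338 > 349 → valid
3 of the 6 triples form a triangle.

3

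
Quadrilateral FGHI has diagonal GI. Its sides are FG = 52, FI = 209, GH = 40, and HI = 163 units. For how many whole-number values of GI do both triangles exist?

From triangle FGI: 157 < GI < 261.
From triangle HGI: 123 < GI < 203.
Intersection: 157 < GI < 203, so integers 158 through 202: 45 values.

45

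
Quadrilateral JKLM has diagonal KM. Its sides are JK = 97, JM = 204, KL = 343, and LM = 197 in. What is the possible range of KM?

From triangle JKM: |97 − 204| < KM < 97 + 204, i.e. 107 < KM < 301.
From triangle LKM: 146 < KM < 540.
Both must hold, so KM lies in the intersection.

146 < KM < 301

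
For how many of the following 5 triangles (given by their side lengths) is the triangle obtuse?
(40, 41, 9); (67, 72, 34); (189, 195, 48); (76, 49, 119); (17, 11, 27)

(40,41,9): 9²+40² = 1681 = 41² → right
(67,72,34): 34²+67² = 5645 > 5184 = 72² → acute
(189,195,48): 48²+189² = 38025 = 195² → right
(76,49,119): 49²+76² = 8177 < 14161 = 119² → obtuse
(17,11,27): 11²+17² = 410 < 729 = 27² → obtuse
2 of the 5 are obtuse.

2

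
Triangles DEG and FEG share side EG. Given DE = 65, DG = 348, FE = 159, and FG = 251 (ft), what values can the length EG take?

283 < EG < 410

From triangle DEG: |65 − 348| < EG < 65 + 348, i.e. 283 < EG < 413.
From triangle FEG: 92 < EG < 410.
Both must hold, so EG lies in the intersection.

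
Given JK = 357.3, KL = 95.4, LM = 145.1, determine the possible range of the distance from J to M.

The maximum is all hops collinear in one direction: 357.3 + 95.4 + 145.1 = 597.8.
The longest hop is 357.3; the others sum to 240.5. Folding the others back against it leaves at least 357.3 − 240.5 = 116.8.

116.8 ≤ JM ≤ 597.8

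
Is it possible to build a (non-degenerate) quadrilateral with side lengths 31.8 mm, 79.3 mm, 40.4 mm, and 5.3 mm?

For a quadrilateral, each side must be shorter than the sum of the others.
Here the longest side is 79.3, but the remaining 3 sides sum to only 77.5.

No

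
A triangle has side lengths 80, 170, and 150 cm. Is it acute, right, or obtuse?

Compare the square of the longest side to the sum of squares of the other two: 80² + 150² = 28900 = 170².

right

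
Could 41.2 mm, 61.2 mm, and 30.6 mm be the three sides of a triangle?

The longest side is 61.2, and the other two sum to 71.8.
Since 71.8 > 61.2, the triangle inequality holds.

Yes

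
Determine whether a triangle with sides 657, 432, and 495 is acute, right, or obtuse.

right

Compare the square of the longest side to the sum of squares of the other two: 432² + 495² = 431649 = 657².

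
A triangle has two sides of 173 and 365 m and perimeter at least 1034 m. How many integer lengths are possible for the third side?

42

Triangle inequality: 192 < x < 538. Perimeter ≥ 1034 gives x ≥ 1034 − 173 − 365 = 496.
So 496 ≤ x < 538; integers 496 through 537: 42 values.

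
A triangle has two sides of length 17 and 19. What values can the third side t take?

2 < t < 36

By the triangle inequality, t must be less than 17 + 19 = 36 and greater than |17 − 19| = 2.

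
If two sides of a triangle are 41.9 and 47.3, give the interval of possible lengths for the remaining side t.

By the triangle inequality, t must be less than 41.9 + 47.3 = 89.2 and greater than |41.9 − 47.3| = 5.4.

5.4 < t < 89.2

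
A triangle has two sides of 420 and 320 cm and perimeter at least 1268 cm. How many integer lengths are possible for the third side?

Triangle inequality: 100 < x < 740. Perimeter ≥ 1268 gives x ≥ 1268 − 420 − 320 = 528.
So 528 ≤ x < 740; integers 528 through 739: 212 values.

212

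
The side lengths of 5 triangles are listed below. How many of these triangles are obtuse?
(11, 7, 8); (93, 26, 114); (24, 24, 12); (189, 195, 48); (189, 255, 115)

3

(11,7,8): 7²+8² = 113 < 121 = 11² → obtuse
(93,26,114): 26²+93² = 9325 < 12996 = 114² → obtuse
(24,24,12): 12²+24² = 720 > 576 = 24² → acute
(189,195,48): 48²+189² = 38025 = 195² → right
(189,255,115): 115²+189² = 48946 < 65025 = 255² → obtuse
3 of the 5 are obtuse.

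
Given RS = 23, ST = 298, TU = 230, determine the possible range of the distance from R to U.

45 ≤ RU ≤ 551

The maximum is all hops collinear in one direction: 23 + 298 + 230 = 551.
The longest hop is 298; the others sum to 253. Folding the others back against it leaves at least 298 − 253 = 45.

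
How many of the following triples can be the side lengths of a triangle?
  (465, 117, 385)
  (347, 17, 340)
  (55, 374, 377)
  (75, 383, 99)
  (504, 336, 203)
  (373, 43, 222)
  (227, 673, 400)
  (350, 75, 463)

4

(117,385,465): 117+385 > 465 → valid
(17,340,347): 17+340 > 347 → valid
(55,374,377): 55+374 > 377 → valid
(75,99,383): 75+99 ≤ 383 → not valid
(203,336,504): 203+336 > 504 → valid
(43,222,373): 43+222 ≤ 373 → not valid
(227,400,673): 227+400 ≤ 673 → not valid
(75,350,463): 75+350 ≤ 463 → not valid
4 of the 8 triples form a triangle.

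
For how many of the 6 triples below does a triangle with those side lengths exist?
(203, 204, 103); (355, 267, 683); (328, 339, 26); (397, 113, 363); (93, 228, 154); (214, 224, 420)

(103,203,204): 103+203 > 204 → valid
(267,355,683): 267+355 ≤ 683 → not valid
(26,328,339): 26+328 > 339 → valid
(113,363,397): 113+363 > 397 → valid
(93,154,228): 93+154 > 228 → valid
(214,224,420): 214+224 > 420 → valid
5 of the 6 triples form a triangle.

5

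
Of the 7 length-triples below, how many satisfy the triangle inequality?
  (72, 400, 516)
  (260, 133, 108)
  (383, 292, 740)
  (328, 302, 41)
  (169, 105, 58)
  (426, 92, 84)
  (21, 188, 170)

2

(72,400,516): 72+400 ≤ 516 → not valid
(108,133,260): 108+133 ≤ 260 → not valid
(292,383,740): 292+383 ≤ 740 → not valid
(41,302,328): 41+302 > 328 → valid
(58,105,169): 58+105 ≤ 169 → not valid
(84,92,426): 84+92 ≤ 426 → not valid
(21,170,188): 21+170 > 188 → valid
2 of the 7 triples form a triangle.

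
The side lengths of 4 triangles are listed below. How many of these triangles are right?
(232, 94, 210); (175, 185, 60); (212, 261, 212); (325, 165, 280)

2

(232,94,210): 94²+210² = 52936 < 53824 = 232² → obtuse
(175,185,60): 60²+175² = 34225 = 185² → right
(212,261,212): 212²+212² = 89888 > 68121 = 261² → acute
(325,165,280): 165²+280² = 105625 = 325² → right
2 of the 4 are right.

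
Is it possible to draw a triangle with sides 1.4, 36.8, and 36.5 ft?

Yes

The longest side is 36.8, and the other two sum to 37.9.
Since 37.9 > 36.8, the triangle inequality holds.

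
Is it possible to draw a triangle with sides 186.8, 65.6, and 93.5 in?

No

The longest side is 186.8, but the other two sum to only 159.1.
159.1 < 186.8, so the triangle inequality fails.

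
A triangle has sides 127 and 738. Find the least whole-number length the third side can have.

612

The third side must be strictly greater than |127 − 738| = 611.
The smallest integer above 611 is 612.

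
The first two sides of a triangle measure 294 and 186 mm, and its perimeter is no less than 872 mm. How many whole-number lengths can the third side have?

Triangle inequality: 108 < x < 480. Perimeter ≥ 872 gives x ≥ 872 − 294 − 186 = 392.
So 392 ≤ x < 480; integers 392 through 479: 88 values.

88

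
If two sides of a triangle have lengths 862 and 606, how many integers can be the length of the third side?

1211

The third side lies in the open interval (256, 1468).
Integers from 257 to 1467 inclusive: 1467 − 257 + 1 = 1211.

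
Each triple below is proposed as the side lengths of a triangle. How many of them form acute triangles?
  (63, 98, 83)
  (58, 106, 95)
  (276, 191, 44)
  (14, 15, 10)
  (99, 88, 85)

(63,98,83): 63²+83² = 10858 > 9604 = 98² → acute
(58,106,95): 58²+95² = 12389 > 11236 = 106² → acute
(276,191,44): 44+191 ≤ 276, not a triangle
(14,15,10): 10²+14² = 296 > 225 = 15² → acute
(99,88,85): 85²+88² = 14969 > 9801 = 99² → acute
4 of the 5 are acute.

4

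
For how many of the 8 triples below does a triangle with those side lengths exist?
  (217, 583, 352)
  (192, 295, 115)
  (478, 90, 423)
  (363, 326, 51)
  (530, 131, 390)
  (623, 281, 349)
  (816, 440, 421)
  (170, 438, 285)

(217,352,583): 217+352 ≤ 583 → not valid
(115,192,295): 115+192 > 295 → valid
(90,423,478): 90+423 > 478 → valid
(51,326,363): 51+326 > 363 → valid
(131,390,530): 131+390 ≤ 530 → not valid
(281,349,623): 281+349 > 623 → valid
(421,440,816): 421+440 > 816 → valid
(170,285,438): 170+285 > 438 → valid
6 of the 8 triples form a triangle.

6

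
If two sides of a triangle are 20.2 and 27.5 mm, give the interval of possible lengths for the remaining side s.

7.3 < s < 47.7 (mm)

By the triangle inequality, s must be less than 20.2 + 27.5 = 47.7 and greater than |20.2 − 27.5| = 7.3.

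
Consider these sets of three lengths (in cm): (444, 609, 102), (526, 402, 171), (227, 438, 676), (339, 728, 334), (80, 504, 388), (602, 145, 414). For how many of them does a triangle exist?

(102,444,609): 102+444 ≤ 609 → not valid
(171,402,526): 171+402 > 526 → valid
(227,438,676): 227+438 ≤ 676 → not valid
(334,339,728): 334+339 ≤ 728 → not valid
(80,388,504): 80+388 ≤ 504 → not valid
(145,414,602): 145+414 ≤ 602 → not valid
1 of the 6 triples forms a triangle.

1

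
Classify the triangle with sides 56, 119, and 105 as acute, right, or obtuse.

Compare the square of the longest side to the sum of squares of the other two: 56² + 105² = 14161 = 119².

right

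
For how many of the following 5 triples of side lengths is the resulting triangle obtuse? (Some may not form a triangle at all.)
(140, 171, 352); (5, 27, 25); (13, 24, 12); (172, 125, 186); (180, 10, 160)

2

(140,171,352): 140+171 ≤ 352, not a triangle
(5,27,25): 5²+25² = 650 < 729 = 27² → obtuse
(13,24,12): 12²+13² = 313 < 576 = 24² → obtuse
(172,125,186): 125²+172² = 45209 > 34596 = 186² → acute
(180,10,160): 10+160 ≤ 180, not a triangle
2 of the 5 are obtuse.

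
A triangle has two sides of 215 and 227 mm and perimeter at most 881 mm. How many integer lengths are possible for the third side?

427

Triangle inequality: 12 < x < 442. Perimeter ≤ 881 gives x ≤ 881 − 215 − 227 = 439.
So 12 < x ≤ 439; integers 13 through 439: 427 values.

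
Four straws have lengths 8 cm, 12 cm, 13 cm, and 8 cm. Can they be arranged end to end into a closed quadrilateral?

A quadrilateral exists iff every side is shorter than the sum of the others — equivalently, the longest side is less than the sum of the rest.
Longest side 13 < 28 (sum of the remaining 3), so yes.

Yes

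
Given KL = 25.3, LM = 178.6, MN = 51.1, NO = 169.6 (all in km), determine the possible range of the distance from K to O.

The maximum is all hops collinear in one direction: 25.3 + 178.6 + 51.1 + 169.6 = 424.6.
The longest hop is 178.6; the others sum to 246.0. Since 178.6 ≤ 246.0, the path can fold back on itself completely, so the minimum distance is 0.

0 ≤ KO ≤ 424.6 km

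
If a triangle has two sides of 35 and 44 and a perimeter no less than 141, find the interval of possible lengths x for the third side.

Triangle inequality alone gives 9 < x < 79.
The perimeter condition gives x ≥ 141 − 35 − 44 = 62.
Intersecting the two: 62 ≤ x < 79.

62 ≤ x < 79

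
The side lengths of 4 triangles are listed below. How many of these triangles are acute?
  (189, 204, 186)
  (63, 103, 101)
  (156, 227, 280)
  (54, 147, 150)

(189,204,186): 186²+189² = 70317 > 41616 = 204² → acute
(63,103,101): 63²+101² = 14170 > 10609 = 103² → acute
(156,227,280): 156²+227² = 75865 < 78400 = 280² → obtuse
(54,147,150): 54²+147² = 24525 > 22500 = 150² → acute
3 of the 4 are acute.

3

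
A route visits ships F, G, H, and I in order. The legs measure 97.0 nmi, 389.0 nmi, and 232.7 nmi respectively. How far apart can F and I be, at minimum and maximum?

59.3 ≤ FI ≤ 718.7 nmi

The maximum is all hops collinear in one direction: 97.0 + 389.0 + 232.7 = 718.7.
The longest hop is 389.0; the others sum to 329.7. Folding the others back against it leaves at least 389.0 − 329.7 = 59.3.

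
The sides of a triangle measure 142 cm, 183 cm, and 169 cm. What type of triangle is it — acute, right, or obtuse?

acute

Compare the square of the longest side to the sum of squares of the other two: 142² + 169² = 48725 > 33489 = 183².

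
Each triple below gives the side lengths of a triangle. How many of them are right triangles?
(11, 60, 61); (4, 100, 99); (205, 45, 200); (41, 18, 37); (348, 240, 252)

3

(11,60,61): 11²+60² = 3721 = 61² → right
(4,100,99): 4²+99² = 9817 < 10000 = 100² → obtuse
(205,45,200): 45²+200² = 42025 = 205² → right
(41,18,37): 18²+37² = 1693 > 1681 = 41² → acute
(348,240,252): 240²+252² = 121104 = 348² → right
3 of the 5 are right.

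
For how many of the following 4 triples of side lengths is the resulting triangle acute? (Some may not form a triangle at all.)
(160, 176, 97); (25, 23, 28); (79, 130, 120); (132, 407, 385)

3

(160,176,97): 97²+160² = 35009 > 30976 = 176² → acute
(25,23,28): 23²+25² = 1154 > 784 = 28² → acute
(79,130,120): 79²+120² = 20641 > 16900 = 130² → acute
(132,407,385): 132²+385² = 165649 = 407² → right
3 of the 4 are acute.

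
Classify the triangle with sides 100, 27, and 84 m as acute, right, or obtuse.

obtuse

Compare the square of the longest side to the sum of squares of the other two: 27² + 84² = 7785 < 10000 = 100².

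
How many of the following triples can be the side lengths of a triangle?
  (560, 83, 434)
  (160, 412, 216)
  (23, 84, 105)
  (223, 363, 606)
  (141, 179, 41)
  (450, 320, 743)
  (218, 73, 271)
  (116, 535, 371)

4

(83,434,560): 83+434 ≤ 560 → not valid
(160,216,412): 160+216 ≤ 412 → not valid
(23,84,105): 23+84 > 105 → valid
(223,363,606): 223+363 ≤ 606 → not valid
(41,141,179): 41+141 > 179 → valid
(320,450,743): 320+450 > 743 → valid
(73,218,271): 73+218 > 271 → valid
(116,371,535): 116+371 ≤ 535 → not valid
4 of the 8 triples form a triangle.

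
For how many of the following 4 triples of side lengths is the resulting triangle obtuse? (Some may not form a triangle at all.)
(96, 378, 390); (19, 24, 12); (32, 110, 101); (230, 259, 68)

(96,378,390): 96²+378² = 152100 = 390² → right
(19,24,12): 12²+19² = 505 < 576 = 24² → obtuse
(32,110,101): 32²+101² = 11225 < 12100 = 110² → obtuse
(230,259,68): 68²+230² = 57524 < 67081 = 259² → obtuse
3 of the 4 are obtuse.

3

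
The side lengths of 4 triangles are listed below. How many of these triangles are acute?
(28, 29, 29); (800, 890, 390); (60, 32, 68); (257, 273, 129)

2

(28,29,29): 28²+29² = 1625 > 841 = 29² → acute
(800,890,390): 390²+800² = 792100 = 890² → right
(60,32,68): 32²+60² = 4624 = 68² → right
(257,273,129): 129²+257² = 82690 > 74529 = 273² → acute
2 of the 4 are acute.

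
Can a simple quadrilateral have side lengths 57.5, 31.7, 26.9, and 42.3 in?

Yes

A quadrilateral exists iff every side is shorter than the sum of the others — equivalently, the longest side is less than the sum of the rest.
Longest side 57.5 < 100.9 (sum of the remaining 3), so yes.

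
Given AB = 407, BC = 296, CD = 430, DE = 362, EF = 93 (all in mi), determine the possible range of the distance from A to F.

The maximum is all hops collinear in one direction: 407 + 296 + 430 + 362 + 93 = 1588.
The longest hop is 430; the others sum to 1158. Since 430 ≤ 1158, the path can fold back on itself completely, so the minimum distance is 0.

0 ≤ AF ≤ 1588 mi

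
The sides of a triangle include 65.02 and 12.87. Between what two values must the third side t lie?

52.15 < t < 77.89

By the triangle inequality, t must be less than 65.02 + 12.87 = 77.89 and greater than |65.02 − 12.87| = 52.15.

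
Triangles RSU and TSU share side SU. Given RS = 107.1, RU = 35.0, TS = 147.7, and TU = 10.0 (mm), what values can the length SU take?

137.7 < SU < 142.1

From triangle RSU: |107.1 − 35.0| < SU < 107.1 + 35.0, i.e. 72.1 < SU < 142.1.
From triangle TSU: 137.7 < SU < 157.7.
Both must hold, so SU lies in the intersection.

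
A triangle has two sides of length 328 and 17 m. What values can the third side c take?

By the triangle inequality, c must be less than 328 + 17 = 345 and greater than |328 − 17| = 311.

311 < c < 345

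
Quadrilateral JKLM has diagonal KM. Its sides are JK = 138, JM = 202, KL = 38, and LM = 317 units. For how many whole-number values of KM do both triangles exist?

From triangle JKM: 64 < KM < 340.
From triangle LKM: 279 < KM < 355.
Intersection: 279 < KM < 340, so integers 280 through 339: 60 values.

60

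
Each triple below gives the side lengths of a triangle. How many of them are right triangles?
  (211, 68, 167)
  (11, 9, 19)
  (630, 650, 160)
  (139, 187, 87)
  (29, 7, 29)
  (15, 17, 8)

2

(211,68,167): 68²+167² = 32513 < 44521 = 211² → obtuse
(11,9,19): 9²+11² = 202 < 361 = 19² → obtuse
(630,650,160): 160²+630² = 422500 = 650² → right
(139,187,87): 87²+139² = 26890 < 34969 = 187² → obtuse
(29,7,29): 7²+29² = 890 > 841 = 29² → acute
(15,17,8): 8²+15² = 289 = 17² → right
2 of the 6 are right.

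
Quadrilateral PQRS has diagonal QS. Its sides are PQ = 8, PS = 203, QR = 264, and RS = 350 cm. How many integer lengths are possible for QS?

From triangle PQS: 195 < QS < 211.
From triangle RQS: 86 < QS < 614.
Intersection: 195 < QS < 211, so integers 196 through 210: 15 values.

15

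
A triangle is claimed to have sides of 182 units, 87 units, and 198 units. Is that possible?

The longest side is 198, and the other two sum to 269.
Since 269 > 198, the triangle inequality holds.

Yes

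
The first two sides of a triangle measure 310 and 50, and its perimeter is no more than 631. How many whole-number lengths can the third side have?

11

Triangle inequality: 260 < x < 360. Perimeter ≤ 631 gives x ≤ 631 − 310 − 50 = 271.
So 260 < x ≤ 271; integers 261 through 271: 11 values.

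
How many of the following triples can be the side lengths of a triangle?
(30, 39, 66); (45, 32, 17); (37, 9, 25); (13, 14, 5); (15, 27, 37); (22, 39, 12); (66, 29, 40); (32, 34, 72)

5

(30,39,66): 30+39 > 66 → valid
(17,32,45): 17+32 > 45 → valid
(9,25,37): 9+25 ≤ 37 → not valid
(5,13,14): 5+13 > 14 → valid
(15,27,37): 15+27 > 37 → valid
(12,22,39): 12+22 ≤ 39 → not valid
(29,40,66): 29+40 > 66 → valid
(32,34,72): 32+34 ≤ 72 → not valid
5 of the 8 triples form a triangle.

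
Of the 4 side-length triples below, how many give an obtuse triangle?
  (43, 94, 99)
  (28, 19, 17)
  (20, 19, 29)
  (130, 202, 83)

3

(43,94,99): 43²+94² = 10685 > 9801 = 99² → acute
(28,19,17): 17²+19² = 650 < 784 = 28² → obtuse
(20,19,29): 19²+20² = 761 < 841 = 29² → obtuse
(130,202,83): 83²+130² = 23789 < 40804 = 202² → obtuse
3 of the 4 are obtuse.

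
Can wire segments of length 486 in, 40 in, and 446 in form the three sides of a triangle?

The two shorter sides sum to 486, exactly equal to the longest side 486.
That gives only a degenerate (flat) triangle — the inequality must be strict.

No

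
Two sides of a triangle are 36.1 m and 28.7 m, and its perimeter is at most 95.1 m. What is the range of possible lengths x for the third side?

Triangle inequality alone gives 7.4 < x < 64.8.
The perimeter condition gives x ≤ 95.1 − 36.1 − 28.7 = 30.3.
Intersecting the two: 7.4 < x ≤ 30.3.

7.4 < x ≤ 30.3 m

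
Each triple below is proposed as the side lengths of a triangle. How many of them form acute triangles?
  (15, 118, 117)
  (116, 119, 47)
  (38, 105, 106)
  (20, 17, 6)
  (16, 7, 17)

(15,118,117): 15²+117² = 13914 < 13924 = 118² → obtuse
(116,119,47): 47²+116² = 15665 > 14161 = 119² → acute
(38,105,106): 38²+105² = 12469 > 11236 = 106² → acute
(20,17,6): 6²+17² = 325 < 400 = 20² → obtuse
(16,7,17): 7²+16² = 305 > 289 = 17² → acute
3 of the 5 are acute.

3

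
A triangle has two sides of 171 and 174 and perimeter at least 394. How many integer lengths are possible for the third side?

Triangle inequality: 3 < x < 345. Perimeter ≥ 394 gives x ≥ 394 − 171 − 174 = 49.
So 49 ≤ x < 345; integers 49 through 344: 296 values.

296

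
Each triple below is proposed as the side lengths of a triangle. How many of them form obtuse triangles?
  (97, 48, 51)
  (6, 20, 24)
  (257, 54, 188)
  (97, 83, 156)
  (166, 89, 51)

3

(97,48,51): 48²+51² = 4905 < 9409 = 97² → obtuse
(6,20,24): 6²+20² = 436 < 576 = 24² → obtuse
(257,54,188): 54+188 ≤ 257, not a triangle
(97,83,156): 83²+97² = 16298 < 24336 = 156² → obtuse
(166,89,51): 51+89 ≤ 166, not a triangle
3 of the 5 are obtuse.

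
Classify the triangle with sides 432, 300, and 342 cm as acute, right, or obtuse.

acute

Compare the square of the longest side to the sum of squares of the other two: 300² + 342² = 206964 > 186624 = 432².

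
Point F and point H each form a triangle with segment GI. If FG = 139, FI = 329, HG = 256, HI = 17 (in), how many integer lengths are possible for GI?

From triangle FGI: 190 < GI < 468.
From triangle HGI: 239 < GI < 273.
Intersection: 239 < GI < 273, so integers 240 through 272: 33 values.

33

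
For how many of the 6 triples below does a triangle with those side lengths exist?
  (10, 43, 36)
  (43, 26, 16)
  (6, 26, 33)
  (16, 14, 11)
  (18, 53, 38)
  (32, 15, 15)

3

(10,36,43): 10+36 > 43 → valid
(16,26,43): 16+26 ≤ 43 → not valid
(6,26,33): 6+26 ≤ 33 → not valid
(11,14,16): 11+14 > 16 → valid
(18,38,53): 18+38 > 53 → valid
(15,15,32): 15+15 ≤ 32 → not valid
3 of the 6 triples form a triangle.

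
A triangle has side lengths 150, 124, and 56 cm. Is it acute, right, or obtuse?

obtuse

Compare the square of the longest side to the sum of squares of the other two: 56² + 124² = 18512 < 22500 = 150².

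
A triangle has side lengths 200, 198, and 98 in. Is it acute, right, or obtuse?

acute

Compare the square of the longest side to the sum of squares of the other two: 98² + 198² = 48808 > 40000 = 200².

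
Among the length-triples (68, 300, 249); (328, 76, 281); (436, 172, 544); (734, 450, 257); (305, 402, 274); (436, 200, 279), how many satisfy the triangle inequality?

5

(68,249,300): 68+249 > 300 → valid
(76,281,328): 76+281 > 328 → valid
(172,436,544): 172+436 > 544 → valid
(257,450,734): 257+450 ≤ 734 → not valid
(274,305,402): 274+305 > 402 → valid
(200,279,436): 200+279 > 436 → valid
5 of the 6 triples form a triangle.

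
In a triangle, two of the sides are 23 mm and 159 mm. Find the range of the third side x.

136 < x < 182 (mm)

By the triangle inequality, x must be less than 23 + 159 = 182 and greater than |23 − 159| = 136.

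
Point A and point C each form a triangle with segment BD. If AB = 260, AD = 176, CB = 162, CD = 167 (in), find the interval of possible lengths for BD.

From triangle ABD: |260 − 176| < BD < 260 + 176, i.e. 84 < BD < 436.
From triangle CBD: 5 < BD < 329.
Both must hold, so BD lies in the intersection.

84 < BD < 329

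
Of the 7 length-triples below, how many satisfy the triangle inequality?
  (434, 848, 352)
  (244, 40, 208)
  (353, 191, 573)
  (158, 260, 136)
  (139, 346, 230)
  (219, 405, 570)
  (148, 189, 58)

(352,434,848): 352+434 ≤ 848 → not valid
(40,208,244): 40+208 > 244 → valid
(191,353,573): 191+353 ≤ 573 → not valid
(136,158,260): 136+158 > 260 → valid
(139,230,346): 139+230 > 346 → valid
(219,405,570): 219+405 > 570 → valid
(58,148,189): 58+148 > 189 → valid
5 of the 7 triples form a triangle.

5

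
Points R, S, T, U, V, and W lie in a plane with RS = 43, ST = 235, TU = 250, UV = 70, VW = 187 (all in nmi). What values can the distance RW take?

0 ≤ RW ≤ 785 nmi

The maximum is all hops collinear in one direction: 43 + 235 + 250 + 70 + 187 = 785.
The longest hop is 250; the others sum to 535. Since 250 ≤ 535, the path can fold back on itself completely, so the minimum distance is 0.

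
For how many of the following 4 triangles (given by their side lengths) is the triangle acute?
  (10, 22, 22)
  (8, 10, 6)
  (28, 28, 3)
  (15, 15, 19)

(10,22,22): 10²+22² = 584 > 484 = 22² → acute
(8,10,6): 6²+8² = 100 = 10² → right
(28,28,3): 3²+28² = 793 > 784 = 28² → acute
(15,15,19): 15²+15² = 450 > 361 = 19² → acute
3 of the 4 are acute.

3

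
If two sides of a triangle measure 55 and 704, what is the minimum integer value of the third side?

The third side must be strictly greater than |55 − 704| = 649.
The smallest integer above 649 is 650.

650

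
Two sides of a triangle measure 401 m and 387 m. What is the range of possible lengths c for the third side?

14 < c < 788

By the triangle inequality, c must be less than 401 + 387 = 788 and greater than |401 − 387| = 14.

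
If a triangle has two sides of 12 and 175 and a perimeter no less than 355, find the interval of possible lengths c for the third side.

168 ≤ c < 187

Triangle inequality alone gives 163 < c < 187.
The perimeter condition gives c ≥ 355 − 12 − 175 = 168.
Intersecting the two: 168 ≤ c < 187.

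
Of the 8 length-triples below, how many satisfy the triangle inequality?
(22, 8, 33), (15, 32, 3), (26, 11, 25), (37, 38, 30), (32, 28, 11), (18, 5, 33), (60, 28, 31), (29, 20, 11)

4

(8,22,33): 8+22 ≤ 33 → not valid
(3,15,32): 3+15 ≤ 32 → not valid
(11,25,26): 11+25 > 26 → valid
(30,37,38): 30+37 > 38 → valid
(11,28,32): 11+28 > 32 → valid
(5,18,33): 5+18 ≤ 33 → not valid
(28,31,60): 28+31 ≤ 60 → not valid
(11,20,29): 11+20 > 29 → valid
4 of the 8 triples form a triangle.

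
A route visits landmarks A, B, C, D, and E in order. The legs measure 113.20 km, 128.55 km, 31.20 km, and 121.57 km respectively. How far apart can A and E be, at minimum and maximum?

The maximum is all hops collinear in one direction: 113.20 + 128.55 + 31.20 + 121.57 = 394.52.
The longest hop is 128.55; the others sum to 265.97. Since 128.55 ≤ 265.97, the path can fold back on itself completely, so the minimum distance is 0.

0 ≤ AE ≤ 394.52 km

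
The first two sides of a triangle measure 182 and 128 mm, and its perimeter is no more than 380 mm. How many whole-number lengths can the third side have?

16

Triangle inequality: 54 < x < 310. Perimeter ≤ 380 gives x ≤ 380 − 182 − 128 = 70.
So 54 < x ≤ 70; integers 55 through 70: 16 values.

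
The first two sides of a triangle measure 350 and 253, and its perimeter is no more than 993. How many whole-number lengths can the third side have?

Triangle inequality: 97 < x < 603. Perimeter ≤ 993 gives x ≤ 993 − 350 − 253 = 390.
So 97 < x ≤ 390; integers 98 through 390: 293 values.

293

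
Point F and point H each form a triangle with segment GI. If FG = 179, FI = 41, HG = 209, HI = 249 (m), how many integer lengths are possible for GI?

81

From triangle FGI: 138 < GI < 220.
From triangle HGI: 40 < GI < 458.
Intersection: 138 < GI < 220, so integers 139 through 219: 81 values.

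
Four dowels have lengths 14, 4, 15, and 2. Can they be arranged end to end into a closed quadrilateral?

A quadrilateral exists iff every side is shorter than the sum of the others — equivalently, the longest side is less than the sum of the rest.
Longest side 15 < 20 (sum of the remaining 3), so yes.

Yes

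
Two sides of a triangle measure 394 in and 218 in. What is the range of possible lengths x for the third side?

By the triangle inequality, x must be less than 394 + 218 = 612 and greater than |394 − 218| = 176.

176 < x < 612 (in)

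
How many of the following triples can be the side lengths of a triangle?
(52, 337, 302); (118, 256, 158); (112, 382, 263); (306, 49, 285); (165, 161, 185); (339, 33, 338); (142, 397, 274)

6

(52,302,337): 52+302 > 337 → valid
(118,158,256): 118+158 > 256 → valid
(112,263,382): 112+263 ≤ 382 → not valid
(49,285,306): 49+285 > 306 → valid
(161,165,185): 161+165 > 185 → valid
(33,338,339): 33+338 > 339 → valid
(142,274,397): 142+274 > 397 → valid
6 of the 7 triples form a triangle.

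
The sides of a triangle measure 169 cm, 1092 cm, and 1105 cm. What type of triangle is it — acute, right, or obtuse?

right

Compare the square of the longest side to the sum of squares of the other two: 169² + 1092² = 1221025 = 1105².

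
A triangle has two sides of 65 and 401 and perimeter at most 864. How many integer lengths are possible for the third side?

Triangle inequality: 336 < x < 466. Perimeter ≤ 864 gives x ≤ 864 − 65 − 401 = 398.
So 336 < x ≤ 398; integers 337 through 398: 62 values.

62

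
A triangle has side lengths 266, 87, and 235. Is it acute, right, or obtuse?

Compare the square of the longest side to the sum of squares of the other two: 87² + 235² = 62794 < 70756 = 266².

obtuse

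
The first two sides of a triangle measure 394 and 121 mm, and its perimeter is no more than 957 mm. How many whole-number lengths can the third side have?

169

Triangle inequality: 273 < x < 515. Perimeter ≤ 957 gives x ≤ 957 − 394 − 121 = 442.
So 273 < x ≤ 442; integers 274 through 442: 169 values.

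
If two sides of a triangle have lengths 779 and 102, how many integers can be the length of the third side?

The third side lies in the open interval (677, 881).
Integers from 678 to 880 inclusive: 880 − 678 + 1 = 203.

203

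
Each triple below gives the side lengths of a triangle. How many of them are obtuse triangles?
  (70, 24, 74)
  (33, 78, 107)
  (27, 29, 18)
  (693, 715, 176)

1

(70,24,74): 24²+70² = 5476 = 74² → right
(33,78,107): 33²+78² = 7173 < 11449 = 107² → obtuse
(27,29,18): 18²+27² = 1053 > 841 = 29² → acute
(693,715,176): 176²+693² = 511225 = 715² → right
1 of the 4 is obtuse.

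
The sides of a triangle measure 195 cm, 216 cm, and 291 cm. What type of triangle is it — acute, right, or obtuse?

right

Compare the square of the longest side to the sum of squares of the other two: 195² + 216² = 84681 = 291².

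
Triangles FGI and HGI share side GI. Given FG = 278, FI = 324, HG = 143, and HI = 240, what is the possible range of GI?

97 < GI < 383

From triangle FGI: |278 − 324| < GI < 278 + 324, i.e. 46 < GI < 602.
From triangle HGI: 97 < GI < 383.
Both must hold, so GI lies in the intersection.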